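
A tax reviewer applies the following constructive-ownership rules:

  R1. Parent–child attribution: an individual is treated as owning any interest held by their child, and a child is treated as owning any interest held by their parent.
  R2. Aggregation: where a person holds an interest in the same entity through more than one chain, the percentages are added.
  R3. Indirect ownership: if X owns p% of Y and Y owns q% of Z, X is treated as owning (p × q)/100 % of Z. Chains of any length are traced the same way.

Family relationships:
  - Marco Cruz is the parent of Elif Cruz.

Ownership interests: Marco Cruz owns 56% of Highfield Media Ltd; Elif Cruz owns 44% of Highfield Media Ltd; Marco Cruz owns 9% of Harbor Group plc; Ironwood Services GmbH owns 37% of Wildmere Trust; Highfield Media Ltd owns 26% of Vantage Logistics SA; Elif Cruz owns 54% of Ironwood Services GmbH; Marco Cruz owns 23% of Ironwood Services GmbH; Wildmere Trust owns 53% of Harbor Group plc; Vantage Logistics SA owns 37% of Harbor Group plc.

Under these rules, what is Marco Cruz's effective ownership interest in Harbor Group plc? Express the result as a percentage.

33.7197%

By parent–child attribution (R1), Marco Cruz is treated as also owning Elif Cruz's interest in Ironwood Services GmbH, giving 23% + 54% = 77%.
By parent–child attribution (R1), Marco Cruz is treated as also owning Elif Cruz's interest in Highfield Media Ltd, giving 56% + 44% = 100%.
Chain via Ironwood Services GmbH → Wildmere Trust (R3): 77% × 37% × 53% = 15.0997% of Harbor Group plc.
Chain via Highfield Media Ltd → Vantage Logistics SA (R3): 100% × 26% × 37% = 9.62% of Harbor Group plc.
Direct interest in Harbor Group plc: 9%.
Aggregating (R2): 15.0997% + 9.62% + 9% = 33.7197%.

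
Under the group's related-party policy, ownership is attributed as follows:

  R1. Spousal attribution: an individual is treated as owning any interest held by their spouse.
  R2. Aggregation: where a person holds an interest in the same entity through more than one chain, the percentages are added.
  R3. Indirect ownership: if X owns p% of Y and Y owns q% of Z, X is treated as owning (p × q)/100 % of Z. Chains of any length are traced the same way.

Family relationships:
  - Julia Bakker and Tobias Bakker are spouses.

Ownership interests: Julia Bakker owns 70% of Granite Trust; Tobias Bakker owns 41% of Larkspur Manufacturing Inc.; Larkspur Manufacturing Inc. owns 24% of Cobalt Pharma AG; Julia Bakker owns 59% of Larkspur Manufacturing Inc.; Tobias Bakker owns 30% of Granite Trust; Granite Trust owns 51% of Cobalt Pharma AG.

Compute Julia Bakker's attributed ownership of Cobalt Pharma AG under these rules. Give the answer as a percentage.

By spousal attribution (R1), Julia Bakker is treated as also owning Tobias Bakker's interest in Granite Trust, giving 70% + 30% = 100%.
By spousal attribution (R1), Julia Bakker is treated as also owning Tobias Bakker's interest in Larkspur Manufacturing Inc, giving 59% + 41% = 100%.
Chain via Granite Trust (R3): 100% × 51% = 51% of Cobalt Pharma AG.
Chain via Larkspur Manufacturing Inc. (R3): 100% × 24% = 24% of Cobalt Pharma AG.
Aggregating (R2): 51% + 24% = 75%.

75%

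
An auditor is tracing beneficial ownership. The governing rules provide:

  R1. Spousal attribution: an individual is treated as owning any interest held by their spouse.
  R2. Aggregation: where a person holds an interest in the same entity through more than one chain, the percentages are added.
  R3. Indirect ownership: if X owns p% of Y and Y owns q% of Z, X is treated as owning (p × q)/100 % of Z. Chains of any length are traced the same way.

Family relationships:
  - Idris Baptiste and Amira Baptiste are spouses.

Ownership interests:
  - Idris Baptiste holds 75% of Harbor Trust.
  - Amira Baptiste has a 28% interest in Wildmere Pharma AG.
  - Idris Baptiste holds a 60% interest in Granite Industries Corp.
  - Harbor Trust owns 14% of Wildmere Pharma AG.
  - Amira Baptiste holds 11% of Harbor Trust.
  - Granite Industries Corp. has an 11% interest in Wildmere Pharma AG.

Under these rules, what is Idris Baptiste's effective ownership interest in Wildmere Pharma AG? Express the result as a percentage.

By spousal attribution (R1), Idris Baptiste is treated as also owning Amira Baptiste's interest in Harbor Trust, giving 75% + 11% = 86%.
By spousal attribution (R1), Idris Baptiste is treated as owning Amira Baptiste's 28% interest in Wildmere Pharma AG.
Chain via Granite Industries Corp. (R3): 60% × 11% = 6.6% of Wildmere Pharma AG.
Chain via Harbor Trust (R3): 86% × 14% = 12.04% of Wildmere Pharma AG.
Direct interest in Wildmere Pharma AG: 28%.
Aggregating (R2): 6.6% + 12.04% + 28% = 46.64%.

46.64%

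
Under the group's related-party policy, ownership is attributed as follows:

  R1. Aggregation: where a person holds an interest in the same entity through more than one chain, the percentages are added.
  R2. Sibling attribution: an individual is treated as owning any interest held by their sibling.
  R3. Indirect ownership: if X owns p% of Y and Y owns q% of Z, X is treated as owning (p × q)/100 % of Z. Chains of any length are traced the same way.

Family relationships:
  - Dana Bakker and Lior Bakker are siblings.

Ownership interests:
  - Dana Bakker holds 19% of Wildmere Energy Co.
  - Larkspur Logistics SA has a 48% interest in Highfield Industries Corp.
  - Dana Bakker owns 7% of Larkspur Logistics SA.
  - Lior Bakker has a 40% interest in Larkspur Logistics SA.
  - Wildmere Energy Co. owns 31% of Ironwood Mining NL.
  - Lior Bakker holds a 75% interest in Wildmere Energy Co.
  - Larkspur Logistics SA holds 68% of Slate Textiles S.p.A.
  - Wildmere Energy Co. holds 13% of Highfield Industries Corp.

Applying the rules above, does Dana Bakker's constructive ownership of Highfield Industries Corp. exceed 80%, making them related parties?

By sibling attribution (R2), Dana Bakker is treated as also owning Lior Bakker's interest in Larkspur Logistics SA, giving 7% + 40% = 47%.
By sibling attribution (R2), Dana Bakker is treated as also owning Lior Bakker's interest in Wildmere Energy Co, giving 19% + 75% = 94%.
Chain via Larkspur Logistics SA (R3): 47% × 48% = 22.56% of Highfield Industries Corp.
Chain via Wildmere Energy Co. (R3): 94% × 13% = 12.22% of Highfield Industries Corp.
Aggregating (R1): 22.56% + 12.22% = 34.78%.
34.78% does not exceed the 80% threshold, so Dana is not a related party to Highfield Industries Corp.

No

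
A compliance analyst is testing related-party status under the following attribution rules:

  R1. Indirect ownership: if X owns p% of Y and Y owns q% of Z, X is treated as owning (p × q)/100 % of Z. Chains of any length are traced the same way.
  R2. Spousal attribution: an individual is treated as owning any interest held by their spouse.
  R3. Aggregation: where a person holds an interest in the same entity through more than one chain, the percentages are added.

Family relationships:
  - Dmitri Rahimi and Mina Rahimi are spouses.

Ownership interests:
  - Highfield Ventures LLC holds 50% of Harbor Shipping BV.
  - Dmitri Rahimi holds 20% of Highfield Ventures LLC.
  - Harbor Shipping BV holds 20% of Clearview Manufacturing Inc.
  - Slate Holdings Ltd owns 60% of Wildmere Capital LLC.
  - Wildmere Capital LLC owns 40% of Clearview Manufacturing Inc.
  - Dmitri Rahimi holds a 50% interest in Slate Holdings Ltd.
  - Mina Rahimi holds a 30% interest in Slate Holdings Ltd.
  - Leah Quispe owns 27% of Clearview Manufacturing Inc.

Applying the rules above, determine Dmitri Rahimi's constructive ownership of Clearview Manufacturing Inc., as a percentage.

By spousal attribution (R2), Dmitri Rahimi is treated as also owning Mina Rahimi's interest in Slate Holdings Ltd, giving 50% + 30% = 80%.
Chain via Highfield Ventures LLC → Harbor Shipping BV (R1): 20% × 50% × 20% = 2% of Clearview Manufacturing Inc.
Chain via Slate Holdings Ltd → Wildmere Capital LLC (R1): 80% × 60% × 40% = 19.2% of Clearview Manufacturing Inc.
Aggregating (R3): 2% + 19.2% = 21.2%.

21.2%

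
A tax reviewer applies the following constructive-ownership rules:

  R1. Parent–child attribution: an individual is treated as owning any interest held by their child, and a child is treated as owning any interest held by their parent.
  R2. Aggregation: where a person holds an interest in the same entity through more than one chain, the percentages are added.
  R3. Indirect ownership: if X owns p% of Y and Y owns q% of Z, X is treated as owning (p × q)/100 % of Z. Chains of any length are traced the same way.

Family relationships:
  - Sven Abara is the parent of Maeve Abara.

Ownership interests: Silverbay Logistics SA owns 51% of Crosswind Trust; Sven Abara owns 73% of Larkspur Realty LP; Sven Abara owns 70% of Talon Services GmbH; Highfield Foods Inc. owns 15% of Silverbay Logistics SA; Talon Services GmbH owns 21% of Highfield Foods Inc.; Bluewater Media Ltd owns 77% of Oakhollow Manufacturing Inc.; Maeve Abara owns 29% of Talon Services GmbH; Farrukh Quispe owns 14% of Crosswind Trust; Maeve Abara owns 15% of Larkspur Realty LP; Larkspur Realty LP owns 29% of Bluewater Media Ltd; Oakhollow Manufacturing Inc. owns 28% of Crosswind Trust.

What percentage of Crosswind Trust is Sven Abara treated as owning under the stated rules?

By parent–child attribution (R1), Sven Abara is treated as also owning Maeve Abara's interest in Larkspur Realty LP, giving 73% + 15% = 88%.
By parent–child attribution (R1), Sven Abara is treated as also owning Maeve Abara's interest in Talon Services GmbH, giving 70% + 29% = 99%.
Chain via Larkspur Realty LP → Bluewater Media Ltd → Oakhollow Manufacturing Inc. (R3): 88% × 29% × 77% × 28% = 5.502112% of Crosswind Trust.
Chain via Talon Services GmbH → Highfield Foods Inc. → Silverbay Logistics SA (R3): 99% × 21% × 15% × 51% = 1.590435% of Crosswind Trust.
Aggregating (R2): 5.502112% + 1.590435% = 7.092547%.

7.092547%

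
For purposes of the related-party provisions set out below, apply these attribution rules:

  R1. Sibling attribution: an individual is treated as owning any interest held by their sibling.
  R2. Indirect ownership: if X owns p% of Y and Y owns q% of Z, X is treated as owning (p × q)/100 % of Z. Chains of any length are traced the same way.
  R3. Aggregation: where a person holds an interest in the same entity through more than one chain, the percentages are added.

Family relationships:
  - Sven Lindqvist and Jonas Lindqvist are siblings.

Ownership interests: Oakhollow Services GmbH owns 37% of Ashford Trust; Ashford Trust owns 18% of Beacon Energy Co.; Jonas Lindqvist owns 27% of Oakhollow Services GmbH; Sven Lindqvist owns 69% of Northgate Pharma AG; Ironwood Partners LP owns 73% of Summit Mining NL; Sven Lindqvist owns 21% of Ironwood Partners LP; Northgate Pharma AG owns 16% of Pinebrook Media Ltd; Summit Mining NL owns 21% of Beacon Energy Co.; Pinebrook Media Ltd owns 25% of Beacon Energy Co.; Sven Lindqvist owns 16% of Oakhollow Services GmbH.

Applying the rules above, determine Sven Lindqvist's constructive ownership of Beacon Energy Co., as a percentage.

By sibling attribution (R1), Sven Lindqvist is treated as also owning Jonas Lindqvist's interest in Oakhollow Services GmbH, giving 16% + 27% = 43%.
Chain via Northgate Pharma AG → Pinebrook Media Ltd (R2): 69% × 16% × 25% = 2.76% of Beacon Energy Co.
Chain via Ironwood Partners LP → Summit Mining NL (R2): 21% × 73% × 21% = 3.2193% of Beacon Energy Co.
Chain via Oakhollow Services GmbH → Ashford Trust (R2): 43% × 37% × 18% = 2.8638% of Beacon Energy Co.
Aggregating (R3): 2.76% + 3.2193% + 2.8638% = 8.8431%.

8.8431%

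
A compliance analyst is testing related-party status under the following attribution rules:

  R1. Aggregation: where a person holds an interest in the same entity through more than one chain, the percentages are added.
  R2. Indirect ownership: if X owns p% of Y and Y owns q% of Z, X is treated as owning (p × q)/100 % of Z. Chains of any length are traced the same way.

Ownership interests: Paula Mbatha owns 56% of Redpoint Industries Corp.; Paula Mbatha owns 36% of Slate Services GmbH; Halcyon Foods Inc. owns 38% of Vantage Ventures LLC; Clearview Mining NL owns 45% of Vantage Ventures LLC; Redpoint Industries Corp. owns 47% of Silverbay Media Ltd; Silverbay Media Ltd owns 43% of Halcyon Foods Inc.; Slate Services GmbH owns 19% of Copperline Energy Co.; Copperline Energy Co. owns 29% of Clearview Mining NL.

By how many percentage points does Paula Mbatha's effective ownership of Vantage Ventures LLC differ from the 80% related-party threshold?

74.806692

Chain via Redpoint Industries Corp. → Silverbay Media Ltd → Halcyon Foods Inc. (R2): 56% × 47% × 43% × 38% = 4.300688% of Vantage Ventures LLC.
Chain via Slate Services GmbH → Copperline Energy Co. → Clearview Mining NL (R2): 36% × 19% × 29% × 45% = 0.89262% of Vantage Ventures LLC.
Aggregating (R1): 4.300688% + 0.89262% = 5.193308%.
5.193308% falls short of the 80% threshold by 74.806692 percentage points.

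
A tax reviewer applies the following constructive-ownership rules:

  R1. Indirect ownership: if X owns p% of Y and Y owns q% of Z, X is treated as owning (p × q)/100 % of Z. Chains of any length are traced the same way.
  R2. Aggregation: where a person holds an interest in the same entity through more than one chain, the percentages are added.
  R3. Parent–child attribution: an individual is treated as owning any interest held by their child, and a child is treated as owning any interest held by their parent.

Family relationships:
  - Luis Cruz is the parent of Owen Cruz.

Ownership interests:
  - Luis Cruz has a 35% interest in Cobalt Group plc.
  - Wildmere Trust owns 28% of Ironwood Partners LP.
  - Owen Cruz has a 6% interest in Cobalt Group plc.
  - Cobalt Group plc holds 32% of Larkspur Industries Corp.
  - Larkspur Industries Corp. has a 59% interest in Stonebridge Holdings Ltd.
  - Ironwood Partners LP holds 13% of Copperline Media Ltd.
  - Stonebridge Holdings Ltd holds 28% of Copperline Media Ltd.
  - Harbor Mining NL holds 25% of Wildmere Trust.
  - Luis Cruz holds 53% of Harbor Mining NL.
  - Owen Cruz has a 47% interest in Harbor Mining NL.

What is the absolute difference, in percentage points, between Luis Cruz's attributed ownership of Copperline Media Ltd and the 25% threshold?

By parent–child attribution (R3), Luis Cruz is treated as also owning Owen Cruz's interest in Harbor Mining NL, giving 53% + 47% = 100%.
By parent–child attribution (R3), Luis Cruz is treated as also owning Owen Cruz's interest in Cobalt Group plc, giving 35% + 6% = 41%.
Chain via Harbor Mining NL → Wildmere Trust → Ironwood Partners LP (R1): 100% × 25% × 28% × 13% = 0.91% of Copperline Media Ltd.
Chain via Cobalt Group plc → Larkspur Industries Corp. → Stonebridge Holdings Ltd (R1): 41% × 32% × 59% × 28% = 2.167424% of Copperline Media Ltd.
Aggregating (R2): 0.91% + 2.167424% = 3.077424%.
3.077424% falls short of the 25% threshold by 21.922576 percentage points.

21.922576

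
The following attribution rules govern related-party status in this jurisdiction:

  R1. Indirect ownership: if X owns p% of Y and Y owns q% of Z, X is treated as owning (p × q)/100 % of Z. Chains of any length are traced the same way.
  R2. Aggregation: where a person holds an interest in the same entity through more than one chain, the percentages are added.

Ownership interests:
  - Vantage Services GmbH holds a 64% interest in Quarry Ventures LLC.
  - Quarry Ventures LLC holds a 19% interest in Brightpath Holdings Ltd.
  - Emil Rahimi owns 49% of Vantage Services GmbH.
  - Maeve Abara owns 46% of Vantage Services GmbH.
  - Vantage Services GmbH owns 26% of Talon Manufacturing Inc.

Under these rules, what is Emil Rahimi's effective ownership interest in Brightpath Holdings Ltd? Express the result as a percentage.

5.9584%

Chain via Vantage Services GmbH → Quarry Ventures LLC (R1): 49% × 64% × 19% = 5.9584% of Brightpath Holdings Ltd.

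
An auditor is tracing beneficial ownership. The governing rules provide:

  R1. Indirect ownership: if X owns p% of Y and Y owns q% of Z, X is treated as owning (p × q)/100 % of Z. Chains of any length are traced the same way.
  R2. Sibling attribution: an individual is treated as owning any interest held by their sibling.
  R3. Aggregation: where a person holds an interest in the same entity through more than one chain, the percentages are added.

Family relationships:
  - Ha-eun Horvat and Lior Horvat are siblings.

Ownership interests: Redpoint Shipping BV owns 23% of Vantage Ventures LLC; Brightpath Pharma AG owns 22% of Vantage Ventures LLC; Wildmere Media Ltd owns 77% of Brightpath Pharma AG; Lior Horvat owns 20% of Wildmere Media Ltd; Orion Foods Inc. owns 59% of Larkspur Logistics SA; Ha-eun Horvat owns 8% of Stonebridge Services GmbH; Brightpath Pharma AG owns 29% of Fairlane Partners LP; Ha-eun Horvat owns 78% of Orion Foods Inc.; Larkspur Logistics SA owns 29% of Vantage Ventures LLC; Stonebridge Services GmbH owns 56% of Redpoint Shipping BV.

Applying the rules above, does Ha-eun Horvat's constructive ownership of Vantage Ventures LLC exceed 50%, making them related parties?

No

By sibling attribution (R2), Ha-eun Horvat is treated as owning Lior Horvat's 20% interest in Wildmere Media Ltd.
Chain via Orion Foods Inc. → Larkspur Logistics SA (R1): 78% × 59% × 29% = 13.3458% of Vantage Ventures LLC.
Chain via Stonebridge Services GmbH → Redpoint Shipping BV (R1): 8% × 56% × 23% = 1.0304% of Vantage Ventures LLC.
Chain via Wildmere Media Ltd → Brightpath Pharma AG (R1): 20% × 77% × 22% = 3.388% of Vantage Ventures LLC.
Aggregating (R3): 13.3458% + 1.0304% + 3.388% = 17.7642%.
17.7642% does not exceed the 50% threshold, so Ha-eun is not a related party to Vantage Ventures LLC.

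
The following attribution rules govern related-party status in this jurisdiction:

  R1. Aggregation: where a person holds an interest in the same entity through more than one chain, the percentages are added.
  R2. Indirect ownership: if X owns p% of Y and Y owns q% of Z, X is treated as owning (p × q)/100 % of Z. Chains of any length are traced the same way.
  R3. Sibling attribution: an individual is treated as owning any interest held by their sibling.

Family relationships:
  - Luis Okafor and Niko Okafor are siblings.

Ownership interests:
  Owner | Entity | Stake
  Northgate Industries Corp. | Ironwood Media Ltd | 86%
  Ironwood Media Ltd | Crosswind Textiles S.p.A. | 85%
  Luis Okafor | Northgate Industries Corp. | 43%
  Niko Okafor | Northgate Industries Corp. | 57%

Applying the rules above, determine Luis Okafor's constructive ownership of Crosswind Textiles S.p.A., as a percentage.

73.1%

By sibling attribution (R3), Luis Okafor is treated as also owning Niko Okafor's interest in Northgate Industries Corp, giving 43% + 57% = 100%.
Chain via Northgate Industries Corp. → Ironwood Media Ltd (R2): 100% × 86% × 85% = 73.1% of Crosswind Textiles S.p.A.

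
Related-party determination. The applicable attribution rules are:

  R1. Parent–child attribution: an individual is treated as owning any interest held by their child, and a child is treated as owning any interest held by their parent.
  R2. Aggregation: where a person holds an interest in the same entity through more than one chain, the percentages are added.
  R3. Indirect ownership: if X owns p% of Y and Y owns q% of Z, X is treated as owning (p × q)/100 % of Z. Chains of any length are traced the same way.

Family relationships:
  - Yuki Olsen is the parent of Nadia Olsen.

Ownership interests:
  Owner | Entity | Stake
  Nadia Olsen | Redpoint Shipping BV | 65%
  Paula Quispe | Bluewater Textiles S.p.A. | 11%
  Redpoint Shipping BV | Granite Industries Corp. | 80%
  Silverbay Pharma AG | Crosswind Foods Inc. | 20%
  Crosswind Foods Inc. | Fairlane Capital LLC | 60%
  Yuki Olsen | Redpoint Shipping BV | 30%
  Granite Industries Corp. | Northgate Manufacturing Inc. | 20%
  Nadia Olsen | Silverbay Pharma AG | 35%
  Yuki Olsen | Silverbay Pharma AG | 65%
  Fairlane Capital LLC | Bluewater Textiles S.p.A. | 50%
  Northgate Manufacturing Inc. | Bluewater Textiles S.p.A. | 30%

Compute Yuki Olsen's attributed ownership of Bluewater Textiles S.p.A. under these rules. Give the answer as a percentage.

By parent–child attribution (R1), Yuki Olsen is treated as also owning Nadia Olsen's interest in Redpoint Shipping BV, giving 30% + 65% = 95%.
By parent–child attribution (R1), Yuki Olsen is treated as also owning Nadia Olsen's interest in Silverbay Pharma AG, giving 65% + 35% = 100%.
Chain via Redpoint Shipping BV → Granite Industries Corp. → Northgate Manufacturing Inc. (R3): 95% × 80% × 20% × 30% = 4.56% of Bluewater Textiles S.p.A.
Chain via Silverbay Pharma AG → Crosswind Foods Inc. → Fairlane Capital LLC (R3): 100% × 20% × 60% × 50% = 6% of Bluewater Textiles S.p.A.
Aggregating (R2): 4.56% + 6% = 10.56%.

10.56%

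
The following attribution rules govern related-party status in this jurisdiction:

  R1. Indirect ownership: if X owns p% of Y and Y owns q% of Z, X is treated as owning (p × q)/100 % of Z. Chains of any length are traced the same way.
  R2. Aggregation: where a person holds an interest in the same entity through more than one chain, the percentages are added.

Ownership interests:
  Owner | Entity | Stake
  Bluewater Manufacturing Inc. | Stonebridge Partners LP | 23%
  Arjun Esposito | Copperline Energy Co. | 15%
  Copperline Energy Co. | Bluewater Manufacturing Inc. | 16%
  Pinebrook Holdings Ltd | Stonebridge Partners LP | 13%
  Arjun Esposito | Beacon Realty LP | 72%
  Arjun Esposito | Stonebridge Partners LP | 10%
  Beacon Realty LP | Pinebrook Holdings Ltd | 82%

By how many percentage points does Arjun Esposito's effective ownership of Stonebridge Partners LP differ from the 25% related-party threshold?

Chain via Beacon Realty LP → Pinebrook Holdings Ltd (R1): 72% × 82% × 13% = 7.6752% of Stonebridge Partners LP.
Chain via Copperline Energy Co. → Bluewater Manufacturing Inc. (R1): 15% × 16% × 23% = 0.552% of Stonebridge Partners LP.
Direct interest in Stonebridge Partners LP: 10%.
Aggregating (R2): 7.6752% + 0.552% + 10% = 18.2272%.
18.2272% falls short of the 25% threshold by 6.7728 percentage points.

6.7728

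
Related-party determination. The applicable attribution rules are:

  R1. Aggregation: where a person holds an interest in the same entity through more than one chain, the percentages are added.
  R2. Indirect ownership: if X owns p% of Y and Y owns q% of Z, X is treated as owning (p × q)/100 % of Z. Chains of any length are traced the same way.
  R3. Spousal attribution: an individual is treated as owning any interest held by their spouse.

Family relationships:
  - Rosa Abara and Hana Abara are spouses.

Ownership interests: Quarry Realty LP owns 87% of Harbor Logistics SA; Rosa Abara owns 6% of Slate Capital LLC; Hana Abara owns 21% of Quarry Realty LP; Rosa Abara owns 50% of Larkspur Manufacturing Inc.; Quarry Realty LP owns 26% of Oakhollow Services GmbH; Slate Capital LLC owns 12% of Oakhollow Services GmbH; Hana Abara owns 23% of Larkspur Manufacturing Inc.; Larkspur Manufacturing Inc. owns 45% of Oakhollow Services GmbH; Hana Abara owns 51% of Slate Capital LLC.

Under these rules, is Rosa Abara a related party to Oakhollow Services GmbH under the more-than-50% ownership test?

By spousal attribution (R3), Rosa Abara is treated as also owning Hana Abara's interest in Larkspur Manufacturing Inc, giving 50% + 23% = 73%.
By spousal attribution (R3), Rosa Abara is treated as also owning Hana Abara's interest in Slate Capital LLC, giving 6% + 51% = 57%.
By spousal attribution (R3), Rosa Abara is treated as owning Hana Abara's 21% interest in Quarry Realty LP.
Chain via Larkspur Manufacturing Inc. (R2): 73% × 45% = 32.85% of Oakhollow Services GmbH.
Chain via Slate Capital LLC (R2): 57% × 12% = 6.84% of Oakhollow Services GmbH.
Chain via Quarry Realty LP (R2): 21% × 26% = 5.46% of Oakhollow Services GmbH.
Aggregating (R1): 32.85% + 6.84% + 5.46% = 45.15%.
45.15% does not exceed the 50% threshold, so Rosa is not a related party to Oakhollow Services GmbH.

No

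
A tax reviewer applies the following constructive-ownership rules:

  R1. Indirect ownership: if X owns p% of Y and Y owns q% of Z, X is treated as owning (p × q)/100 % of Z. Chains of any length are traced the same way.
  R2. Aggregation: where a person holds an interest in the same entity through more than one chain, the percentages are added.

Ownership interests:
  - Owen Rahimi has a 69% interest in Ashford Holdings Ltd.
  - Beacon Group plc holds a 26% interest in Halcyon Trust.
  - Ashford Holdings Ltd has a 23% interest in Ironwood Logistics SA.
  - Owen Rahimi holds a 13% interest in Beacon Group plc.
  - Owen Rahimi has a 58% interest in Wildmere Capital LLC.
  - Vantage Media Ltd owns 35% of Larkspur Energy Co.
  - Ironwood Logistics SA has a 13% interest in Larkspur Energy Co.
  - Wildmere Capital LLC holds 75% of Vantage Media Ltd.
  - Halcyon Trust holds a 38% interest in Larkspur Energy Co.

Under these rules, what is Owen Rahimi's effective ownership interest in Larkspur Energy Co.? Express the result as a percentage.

18.5725%

Chain via Ashford Holdings Ltd → Ironwood Logistics SA (R1): 69% × 23% × 13% = 2.0631% of Larkspur Energy Co.
Chain via Beacon Group plc → Halcyon Trust (R1): 13% × 26% × 38% = 1.2844% of Larkspur Energy Co.
Chain via Wildmere Capital LLC → Vantage Media Ltd (R1): 58% × 75% × 35% = 15.225% of Larkspur Energy Co.
Aggregating (R2): 2.0631% + 1.2844% + 15.225% = 18.5725%.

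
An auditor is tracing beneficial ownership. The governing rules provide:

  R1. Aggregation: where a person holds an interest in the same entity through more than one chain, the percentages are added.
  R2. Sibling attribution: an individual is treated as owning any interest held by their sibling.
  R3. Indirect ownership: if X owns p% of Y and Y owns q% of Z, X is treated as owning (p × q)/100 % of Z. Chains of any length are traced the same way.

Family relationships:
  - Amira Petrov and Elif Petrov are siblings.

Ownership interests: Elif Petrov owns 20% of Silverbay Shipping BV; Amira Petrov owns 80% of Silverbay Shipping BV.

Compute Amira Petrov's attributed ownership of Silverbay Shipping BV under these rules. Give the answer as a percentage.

By sibling attribution (R2), Amira Petrov is treated as also owning Elif Petrov's interest in Silverbay Shipping BV, giving 80% + 20% = 100%.
Direct interest in Silverbay Shipping BV: 100%.

100%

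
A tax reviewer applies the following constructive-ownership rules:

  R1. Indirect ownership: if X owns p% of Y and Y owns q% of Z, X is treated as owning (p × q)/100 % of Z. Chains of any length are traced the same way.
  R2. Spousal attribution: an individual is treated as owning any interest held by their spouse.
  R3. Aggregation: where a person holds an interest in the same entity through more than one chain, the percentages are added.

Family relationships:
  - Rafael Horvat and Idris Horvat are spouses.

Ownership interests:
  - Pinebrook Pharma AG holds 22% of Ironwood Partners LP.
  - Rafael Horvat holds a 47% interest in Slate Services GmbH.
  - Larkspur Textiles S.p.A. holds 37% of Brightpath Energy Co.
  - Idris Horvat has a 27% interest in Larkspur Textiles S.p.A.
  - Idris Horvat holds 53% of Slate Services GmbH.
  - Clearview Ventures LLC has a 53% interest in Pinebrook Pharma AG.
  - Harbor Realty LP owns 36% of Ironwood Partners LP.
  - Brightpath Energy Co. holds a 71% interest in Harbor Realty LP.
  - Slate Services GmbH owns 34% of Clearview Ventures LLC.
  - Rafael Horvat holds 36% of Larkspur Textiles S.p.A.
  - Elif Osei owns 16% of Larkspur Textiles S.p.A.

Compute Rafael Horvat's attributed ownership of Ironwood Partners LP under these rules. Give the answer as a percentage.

By spousal attribution (R2), Rafael Horvat is treated as also owning Idris Horvat's interest in Slate Services GmbH, giving 47% + 53% = 100%.
By spousal attribution (R2), Rafael Horvat is treated as also owning Idris Horvat's interest in Larkspur Textiles S.p.A, giving 36% + 27% = 63%.
Chain via Slate Services GmbH → Clearview Ventures LLC → Pinebrook Pharma AG (R1): 100% × 34% × 53% × 22% = 3.9644% of Ironwood Partners LP.
Chain via Larkspur Textiles S.p.A. → Brightpath Energy Co. → Harbor Realty LP (R1): 63% × 37% × 71% × 36% = 5.958036% of Ironwood Partners LP.
Aggregating (R3): 3.9644% + 5.958036% = 9.922436%.

9.922436%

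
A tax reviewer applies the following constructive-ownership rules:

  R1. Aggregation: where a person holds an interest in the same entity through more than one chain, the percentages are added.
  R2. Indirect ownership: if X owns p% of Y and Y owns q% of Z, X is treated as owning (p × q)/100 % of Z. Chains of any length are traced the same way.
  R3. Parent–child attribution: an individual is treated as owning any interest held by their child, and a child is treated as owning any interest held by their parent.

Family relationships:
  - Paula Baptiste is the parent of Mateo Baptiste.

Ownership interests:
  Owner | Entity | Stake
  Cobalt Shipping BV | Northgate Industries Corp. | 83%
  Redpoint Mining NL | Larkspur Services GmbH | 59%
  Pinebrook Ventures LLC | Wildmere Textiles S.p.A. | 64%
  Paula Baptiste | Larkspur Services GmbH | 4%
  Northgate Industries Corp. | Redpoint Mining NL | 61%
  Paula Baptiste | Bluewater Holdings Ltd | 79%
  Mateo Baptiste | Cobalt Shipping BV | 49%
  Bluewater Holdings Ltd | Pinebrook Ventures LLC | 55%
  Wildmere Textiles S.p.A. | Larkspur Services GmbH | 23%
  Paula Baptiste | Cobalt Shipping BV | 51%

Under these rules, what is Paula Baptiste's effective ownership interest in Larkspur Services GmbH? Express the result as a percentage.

40.26754%

By parent–child attribution (R3), Paula Baptiste is treated as also owning Mateo Baptiste's interest in Cobalt Shipping BV, giving 51% + 49% = 100%.
Chain via Bluewater Holdings Ltd → Pinebrook Ventures LLC → Wildmere Textiles S.p.A. (R2): 79% × 55% × 64% × 23% = 6.39584% of Larkspur Services GmbH.
Chain via Cobalt Shipping BV → Northgate Industries Corp. → Redpoint Mining NL (R2): 100% × 83% × 61% × 59% = 29.8717% of Larkspur Services GmbH.
Direct interest in Larkspur Services GmbH: 4%.
Aggregating (R1): 6.39584% + 29.8717% + 4% = 40.26754%.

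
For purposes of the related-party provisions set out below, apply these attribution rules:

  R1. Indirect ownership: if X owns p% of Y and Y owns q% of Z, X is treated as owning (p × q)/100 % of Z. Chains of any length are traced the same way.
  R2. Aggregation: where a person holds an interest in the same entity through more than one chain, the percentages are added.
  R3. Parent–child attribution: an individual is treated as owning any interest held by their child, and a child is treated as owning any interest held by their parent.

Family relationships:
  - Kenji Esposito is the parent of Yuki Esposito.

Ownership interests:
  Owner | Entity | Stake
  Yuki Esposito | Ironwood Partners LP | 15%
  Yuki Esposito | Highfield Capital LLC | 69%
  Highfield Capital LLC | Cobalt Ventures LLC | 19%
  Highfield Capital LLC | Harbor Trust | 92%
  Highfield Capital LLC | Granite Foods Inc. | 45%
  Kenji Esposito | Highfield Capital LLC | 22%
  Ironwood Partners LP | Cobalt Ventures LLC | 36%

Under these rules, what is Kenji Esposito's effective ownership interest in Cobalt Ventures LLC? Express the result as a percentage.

22.69%

By parent–child attribution (R3), Kenji Esposito is treated as also owning Yuki Esposito's interest in Highfield Capital LLC, giving 22% + 69% = 91%.
By parent–child attribution (R3), Kenji Esposito is treated as owning Yuki Esposito's 15% interest in Ironwood Partners LP.
Chain via Highfield Capital LLC (R1): 91% × 19% = 17.29% of Cobalt Ventures LLC.
Chain via Ironwood Partners LP (R1): 15% × 36% = 5.4% of Cobalt Ventures LLC.
Aggregating (R2): 17.29% + 5.4% = 22.69%.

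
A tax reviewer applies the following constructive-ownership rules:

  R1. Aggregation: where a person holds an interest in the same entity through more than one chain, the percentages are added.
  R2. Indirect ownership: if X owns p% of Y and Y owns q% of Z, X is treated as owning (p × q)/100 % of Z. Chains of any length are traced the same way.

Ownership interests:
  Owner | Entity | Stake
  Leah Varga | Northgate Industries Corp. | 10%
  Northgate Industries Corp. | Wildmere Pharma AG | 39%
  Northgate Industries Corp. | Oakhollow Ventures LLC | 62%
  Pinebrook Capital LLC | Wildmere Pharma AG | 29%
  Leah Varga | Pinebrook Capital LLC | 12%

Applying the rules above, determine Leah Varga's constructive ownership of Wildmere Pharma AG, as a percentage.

7.38%

Chain via Northgate Industries Corp. (R2): 10% × 39% = 3.9% of Wildmere Pharma AG.
Chain via Pinebrook Capital LLC (R2): 12% × 29% = 3.48% of Wildmere Pharma AG.
Aggregating (R1): 3.9% + 3.48% = 7.38%.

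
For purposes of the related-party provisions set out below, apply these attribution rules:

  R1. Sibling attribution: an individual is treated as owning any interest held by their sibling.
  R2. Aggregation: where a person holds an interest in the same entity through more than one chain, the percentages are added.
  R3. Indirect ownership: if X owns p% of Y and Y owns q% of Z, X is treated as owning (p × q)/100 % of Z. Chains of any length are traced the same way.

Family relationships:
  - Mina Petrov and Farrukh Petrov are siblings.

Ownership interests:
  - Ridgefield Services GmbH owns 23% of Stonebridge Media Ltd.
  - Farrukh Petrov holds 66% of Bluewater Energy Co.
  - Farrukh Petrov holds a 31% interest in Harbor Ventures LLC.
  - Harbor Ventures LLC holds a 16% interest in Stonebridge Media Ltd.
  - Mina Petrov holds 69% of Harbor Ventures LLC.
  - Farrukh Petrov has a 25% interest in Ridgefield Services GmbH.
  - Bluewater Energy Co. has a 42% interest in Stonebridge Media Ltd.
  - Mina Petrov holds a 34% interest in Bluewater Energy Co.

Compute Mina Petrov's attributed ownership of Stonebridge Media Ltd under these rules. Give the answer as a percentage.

By sibling attribution (R1), Mina Petrov is treated as also owning Farrukh Petrov's interest in Harbor Ventures LLC, giving 69% + 31% = 100%.
By sibling attribution (R1), Mina Petrov is treated as also owning Farrukh Petrov's interest in Bluewater Energy Co, giving 34% + 66% = 100%.
By sibling attribution (R1), Mina Petrov is treated as owning Farrukh Petrov's 25% interest in Ridgefield Services GmbH.
Chain via Harbor Ventures LLC (R3): 100% × 16% = 16% of Stonebridge Media Ltd.
Chain via Bluewater Energy Co. (R3): 100% × 42% = 42% of Stonebridge Media Ltd.
Chain via Ridgefield Services GmbH (R3): 25% × 23% = 5.75% of Stonebridge Media Ltd.
Aggregating (R2): 16% + 42% + 5.75% = 63.75%.

63.75%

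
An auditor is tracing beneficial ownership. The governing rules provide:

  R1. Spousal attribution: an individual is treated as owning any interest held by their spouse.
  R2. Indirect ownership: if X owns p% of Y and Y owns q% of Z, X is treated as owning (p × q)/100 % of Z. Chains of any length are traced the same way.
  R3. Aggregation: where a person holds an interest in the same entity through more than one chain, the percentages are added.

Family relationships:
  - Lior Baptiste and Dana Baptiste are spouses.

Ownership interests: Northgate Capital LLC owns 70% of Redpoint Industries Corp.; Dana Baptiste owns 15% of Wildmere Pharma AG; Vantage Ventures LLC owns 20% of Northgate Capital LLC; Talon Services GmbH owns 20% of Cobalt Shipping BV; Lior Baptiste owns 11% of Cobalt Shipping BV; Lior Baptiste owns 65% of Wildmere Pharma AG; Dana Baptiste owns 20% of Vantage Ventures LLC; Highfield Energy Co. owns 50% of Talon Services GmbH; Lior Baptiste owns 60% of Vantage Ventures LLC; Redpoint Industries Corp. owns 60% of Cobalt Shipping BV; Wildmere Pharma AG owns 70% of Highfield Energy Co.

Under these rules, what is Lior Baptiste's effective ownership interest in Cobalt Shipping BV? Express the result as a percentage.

23.32%

By spousal attribution (R1), Lior Baptiste is treated as also owning Dana Baptiste's interest in Vantage Ventures LLC, giving 60% + 20% = 80%.
By spousal attribution (R1), Lior Baptiste is treated as also owning Dana Baptiste's interest in Wildmere Pharma AG, giving 65% + 15% = 80%.
Chain via Vantage Ventures LLC → Northgate Capital LLC → Redpoint Industries Corp. (R2): 80% × 20% × 70% × 60% = 6.72% of Cobalt Shipping BV.
Chain via Wildmere Pharma AG → Highfield Energy Co. → Talon Services GmbH (R2): 80% × 70% × 50% × 20% = 5.6% of Cobalt Shipping BV.
Direct interest in Cobalt Shipping BV: 11%.
Aggregating (R3): 6.72% + 5.6% + 11% = 23.32%.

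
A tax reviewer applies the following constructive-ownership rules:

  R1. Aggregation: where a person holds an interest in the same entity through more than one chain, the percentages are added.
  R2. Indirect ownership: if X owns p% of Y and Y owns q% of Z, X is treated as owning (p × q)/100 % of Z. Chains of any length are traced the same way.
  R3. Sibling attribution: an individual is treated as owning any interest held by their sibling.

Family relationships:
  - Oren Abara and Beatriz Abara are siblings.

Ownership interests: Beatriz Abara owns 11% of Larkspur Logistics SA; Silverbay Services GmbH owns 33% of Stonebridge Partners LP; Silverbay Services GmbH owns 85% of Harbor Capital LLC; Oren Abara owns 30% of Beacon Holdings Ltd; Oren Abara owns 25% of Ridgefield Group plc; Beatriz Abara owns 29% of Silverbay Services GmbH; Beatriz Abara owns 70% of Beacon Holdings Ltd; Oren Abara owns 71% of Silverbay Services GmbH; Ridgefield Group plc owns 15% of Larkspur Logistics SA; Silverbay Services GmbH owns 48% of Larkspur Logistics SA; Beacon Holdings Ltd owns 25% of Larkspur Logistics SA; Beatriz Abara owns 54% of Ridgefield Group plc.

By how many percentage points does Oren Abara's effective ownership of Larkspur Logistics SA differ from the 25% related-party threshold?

70.85

By sibling attribution (R3), Oren Abara is treated as also owning Beatriz Abara's interest in Ridgefield Group plc, giving 25% + 54% = 79%.
By sibling attribution (R3), Oren Abara is treated as also owning Beatriz Abara's interest in Beacon Holdings Ltd, giving 30% + 70% = 100%.
By sibling attribution (R3), Oren Abara is treated as also owning Beatriz Abara's interest in Silverbay Services GmbH, giving 71% + 29% = 100%.
By sibling attribution (R3), Oren Abara is treated as owning Beatriz Abara's 11% interest in Larkspur Logistics SA.
Chain via Ridgefield Group plc (R2): 79% × 15% = 11.85% of Larkspur Logistics SA.
Chain via Beacon Holdings Ltd (R2): 100% × 25% = 25% of Larkspur Logistics SA.
Chain via Silverbay Services GmbH (R2): 100% × 48% = 48% of Larkspur Logistics SA.
Direct interest in Larkspur Logistics SA: 11%.
Aggregating (R1): 11.85% + 25% + 48% + 11% = 95.85%.
95.85% exceeds the 25% threshold by 70.85 percentage points.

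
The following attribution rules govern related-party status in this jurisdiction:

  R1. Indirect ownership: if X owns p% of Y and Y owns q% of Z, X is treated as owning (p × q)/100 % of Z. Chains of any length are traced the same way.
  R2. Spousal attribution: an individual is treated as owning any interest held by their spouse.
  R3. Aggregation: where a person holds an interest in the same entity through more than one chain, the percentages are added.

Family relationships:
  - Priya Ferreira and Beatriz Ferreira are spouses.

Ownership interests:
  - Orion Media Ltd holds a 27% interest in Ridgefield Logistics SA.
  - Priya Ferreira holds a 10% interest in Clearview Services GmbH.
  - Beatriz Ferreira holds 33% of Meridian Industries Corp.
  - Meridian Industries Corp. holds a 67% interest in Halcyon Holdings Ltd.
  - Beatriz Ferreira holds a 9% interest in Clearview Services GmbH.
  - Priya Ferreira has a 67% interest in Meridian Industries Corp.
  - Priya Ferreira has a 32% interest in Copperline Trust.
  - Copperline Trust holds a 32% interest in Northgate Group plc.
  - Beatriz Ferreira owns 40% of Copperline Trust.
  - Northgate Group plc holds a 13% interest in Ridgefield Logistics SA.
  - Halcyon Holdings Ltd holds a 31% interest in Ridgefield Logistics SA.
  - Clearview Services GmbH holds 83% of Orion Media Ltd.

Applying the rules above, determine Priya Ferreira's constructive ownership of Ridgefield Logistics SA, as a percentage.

28.0231%

By spousal attribution (R2), Priya Ferreira is treated as also owning Beatriz Ferreira's interest in Clearview Services GmbH, giving 10% + 9% = 19%.
By spousal attribution (R2), Priya Ferreira is treated as also owning Beatriz Ferreira's interest in Meridian Industries Corp, giving 67% + 33% = 100%.
By spousal attribution (R2), Priya Ferreira is treated as also owning Beatriz Ferreira's interest in Copperline Trust, giving 32% + 40% = 72%.
Chain via Clearview Services GmbH → Orion Media Ltd (R1): 19% × 83% × 27% = 4.2579% of Ridgefield Logistics SA.
Chain via Meridian Industries Corp. → Halcyon Holdings Ltd (R1): 100% × 67% × 31% = 20.77% of Ridgefield Logistics SA.
Chain via Copperline Trust → Northgate Group plc (R1): 72% × 32% × 13% = 2.9952% of Ridgefield Logistics SA.
Aggregating (R3): 4.2579% + 20.77% + 2.9952% = 28.0231%.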